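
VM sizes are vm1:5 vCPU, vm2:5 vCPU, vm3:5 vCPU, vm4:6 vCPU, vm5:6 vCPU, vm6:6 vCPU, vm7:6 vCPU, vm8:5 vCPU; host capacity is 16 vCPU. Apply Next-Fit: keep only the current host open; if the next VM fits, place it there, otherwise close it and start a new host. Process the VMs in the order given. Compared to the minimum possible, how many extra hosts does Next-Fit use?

1

Next-Fit: [5,5,5] [6,6] [6,6] [5] → 4 hosts.
Total size 44 vCPU; any packing needs at least ⌈44/16⌉ = 3 hosts.
An optimal packing achieves that bound: [6,6] [6,5,5] [6,5,5] → 3 hosts.
Excess: 4 − 3 = 1.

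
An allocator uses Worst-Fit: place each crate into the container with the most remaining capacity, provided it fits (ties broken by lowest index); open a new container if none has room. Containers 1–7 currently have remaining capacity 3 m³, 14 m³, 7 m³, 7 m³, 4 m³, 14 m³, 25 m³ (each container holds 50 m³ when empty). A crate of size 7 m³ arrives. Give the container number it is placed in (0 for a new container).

Containers with room: container 2 (14 m³), container 3 (7 m³), container 4 (7 m³), container 6 (14 m³), container 7 (25 m³).
Most room is container 7 with 25 m³ free.

7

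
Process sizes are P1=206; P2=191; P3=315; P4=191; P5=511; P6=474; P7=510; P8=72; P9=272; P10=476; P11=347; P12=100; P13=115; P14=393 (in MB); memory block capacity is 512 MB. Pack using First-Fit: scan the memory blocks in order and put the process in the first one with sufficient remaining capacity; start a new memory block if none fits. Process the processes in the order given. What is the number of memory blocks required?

P1 (206 MB) → memory block 1 (remaining 306 MB)
P2 (191 MB) → memory block 1 (remaining 115 MB)
P3 (315 MB) → memory block 2 (remaining 197 MB)
P4 (191 MB) → memory block 2 (remaining 6 MB)
P5 (511 MB) → memory block 3 (remaining 1 MB)
P6 (474 MB) → memory block 4 (remaining 38 MB)
P7 (510 MB) → memory block 5 (remaining 2 MB)
P8 (72 MB) → memory block 1 (remaining 43 MB)
P9 (272 MB) → memory block 6 (remaining 240 MB)
P10 (476 MB) → memory block 7 (remaining 36 MB)
P11 (347 MB) → memory block 8 (remaining 165 MB)
P12 (100 MB) → memory block 6 (remaining 140 MB)
P13 (115 MB) → memory block 6 (remaining 25 MB)
P14 (393 MB) → memory block 9 (remaining 119 MB)

9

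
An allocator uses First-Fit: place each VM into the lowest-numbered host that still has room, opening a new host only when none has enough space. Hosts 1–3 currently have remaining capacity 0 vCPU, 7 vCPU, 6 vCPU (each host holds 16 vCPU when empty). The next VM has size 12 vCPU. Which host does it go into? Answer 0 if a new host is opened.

0

No host has ≥ 12 vCPU free, so a new host is opened.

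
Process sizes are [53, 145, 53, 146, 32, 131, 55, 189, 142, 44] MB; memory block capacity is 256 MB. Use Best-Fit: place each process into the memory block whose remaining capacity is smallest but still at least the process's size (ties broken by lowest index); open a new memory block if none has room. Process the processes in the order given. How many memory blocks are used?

5

Put 53 MB in memory block 1; 203 MB remain.
Put 145 MB in memory block 1; 58 MB remain.
Put 53 MB in memory block 1; 5 MB remain.
Put 146 MB in memory block 2; 110 MB remain.
Put 32 MB in memory block 2; 78 MB remain.
Put 131 MB in memory block 3; 125 MB remain.
Put 55 MB in memory block 2; 23 MB remain.
Put 189 MB in memory block 4; 67 MB remain.
Put 142 MB in memory block 5; 114 MB remain.
Put 44 MB in memory block 4; 23 MB remain.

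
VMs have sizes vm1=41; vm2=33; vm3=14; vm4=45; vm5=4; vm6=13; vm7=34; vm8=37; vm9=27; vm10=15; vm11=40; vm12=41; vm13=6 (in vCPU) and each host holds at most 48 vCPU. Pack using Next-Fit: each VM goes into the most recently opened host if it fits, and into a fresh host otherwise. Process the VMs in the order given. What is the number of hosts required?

Put vm1 (41 vCPU) in host 1; 7 vCPU remain.
Put vm2 (33 vCPU) in host 2; 15 vCPU remain.
Put vm3 (14 vCPU) in host 2; 1 vCPU remain.
Put vm4 (45 vCPU) in host 3; 3 vCPU remain.
Put vm5 (4 vCPU) in host 4; 44 vCPU remain.
Put vm6 (13 vCPU) in host 4; 31 vCPU remain.
Put vm7 (34 vCPU) in host 5; 14 vCPU remain.
Put vm8 (37 vCPU) in host 6; 11 vCPU remain.
Put vm9 (27 vCPU) in host 7; 21 vCPU remain.
Put vm10 (15 vCPU) in host 7; 6 vCPU remain.
Put vm11 (40 vCPU) in host 8; 8 vCPU remain.
Put vm12 (41 vCPU) in host 9; 7 vCPU remain.
Put vm13 (6 vCPU) in host 9; 1 vCPU remain.

9 hosts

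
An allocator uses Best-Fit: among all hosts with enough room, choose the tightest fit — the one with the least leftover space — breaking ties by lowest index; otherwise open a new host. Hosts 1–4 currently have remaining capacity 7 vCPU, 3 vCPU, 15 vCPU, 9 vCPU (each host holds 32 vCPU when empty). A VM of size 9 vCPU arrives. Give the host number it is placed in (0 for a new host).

4

Hosts with room: host 3 (15 vCPU), host 4 (9 vCPU).
Tightest fit is host 4 with 9 vCPU free.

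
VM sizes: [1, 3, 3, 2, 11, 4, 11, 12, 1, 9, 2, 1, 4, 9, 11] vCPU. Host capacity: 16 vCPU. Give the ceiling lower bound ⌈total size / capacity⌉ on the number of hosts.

6

Total size = 1 + 3 + 3 + 2 + 11 + 4 + 11 + 12 + 1 + 9 + 2 + 1 + 4 + 9 + 11 = 84 vCPU.
⌈84 / 16⌉ = 6.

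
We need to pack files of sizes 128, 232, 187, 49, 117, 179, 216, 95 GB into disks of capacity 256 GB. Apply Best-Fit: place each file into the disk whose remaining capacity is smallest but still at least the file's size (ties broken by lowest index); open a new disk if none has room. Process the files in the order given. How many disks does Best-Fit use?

6

disk 1: place 128 GB, 128 GB left
disk 2: place 232 GB, 24 GB left
disk 3: place 187 GB, 69 GB left
disk 3: place 49 GB, 20 GB left
disk 1: place 117 GB, 11 GB left
disk 4: place 179 GB, 77 GB left
disk 5: place 216 GB, 40 GB left
disk 6: place 95 GB, 161 GB left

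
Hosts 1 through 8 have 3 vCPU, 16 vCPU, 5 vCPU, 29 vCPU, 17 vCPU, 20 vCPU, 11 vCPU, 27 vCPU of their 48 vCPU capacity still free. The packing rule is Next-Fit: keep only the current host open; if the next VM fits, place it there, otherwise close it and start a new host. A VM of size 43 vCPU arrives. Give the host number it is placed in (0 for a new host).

Next-Fit only looks at host 8, which has 27 vCPU free.
43 vCPU does not fit, so a new host is opened.

0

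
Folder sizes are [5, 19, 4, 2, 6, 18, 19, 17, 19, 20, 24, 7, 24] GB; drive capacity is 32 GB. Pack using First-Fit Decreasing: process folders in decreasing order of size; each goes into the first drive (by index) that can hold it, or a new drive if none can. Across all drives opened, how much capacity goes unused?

72

Sorted descending: 24, 24, 20, 19, 19, 19, 18, 17, 7, 6, 5, 4, 2.
Put 24 GB in drive 1; 8 GB remain.
Put 24 GB in drive 2; 8 GB remain.
Put 20 GB in drive 3; 12 GB remain.
Put 19 GB in drive 4; 13 GB remain.
Put 19 GB in drive 5; 13 GB remain.
Put 19 GB in drive 6; 13 GB remain.
Put 18 GB in drive 7; 14 GB remain.
Put 17 GB in drive 8; 15 GB remain.
Put 7 GB in drive 1; 1 GB remain.
Put 6 GB in drive 2; 2 GB remain.
Put 5 GB in drive 3; 7 GB remain.
Put 4 GB in drive 3; 3 GB remain.
Put 2 GB in drive 2; 0 GB remain.
8 drives × 32 GB = 256 GB; used 184 GB; unused 72 GB.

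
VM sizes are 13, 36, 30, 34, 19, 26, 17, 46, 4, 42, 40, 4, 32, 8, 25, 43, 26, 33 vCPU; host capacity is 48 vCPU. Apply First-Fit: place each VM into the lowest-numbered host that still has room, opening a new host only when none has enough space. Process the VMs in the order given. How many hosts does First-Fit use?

12

Put 13 vCPU in host 1; 35 vCPU remain.
Put 36 vCPU in host 2; 12 vCPU remain.
Put 30 vCPU in host 1; 5 vCPU remain.
Put 34 vCPU in host 3; 14 vCPU remain.
Put 19 vCPU in host 4; 29 vCPU remain.
Put 26 vCPU in host 4; 3 vCPU remain.
Put 17 vCPU in host 5; 31 vCPU remain.
Put 46 vCPU in host 6; 2 vCPU remain.
Put 4 vCPU in host 1; 1 vCPU remain.
Put 42 vCPU in host 7; 6 vCPU remain.
Put 40 vCPU in host 8; 8 vCPU remain.
Put 4 vCPU in host 2; 8 vCPU remain.
Put 32 vCPU in host 9; 16 vCPU remain.
Put 8 vCPU in host 2; 0 vCPU remain.
Put 25 vCPU in host 5; 6 vCPU remain.
Put 43 vCPU in host 10; 5 vCPU remain.
Put 26 vCPU in host 11; 22 vCPU remain.
Put 33 vCPU in host 12; 15 vCPU remain.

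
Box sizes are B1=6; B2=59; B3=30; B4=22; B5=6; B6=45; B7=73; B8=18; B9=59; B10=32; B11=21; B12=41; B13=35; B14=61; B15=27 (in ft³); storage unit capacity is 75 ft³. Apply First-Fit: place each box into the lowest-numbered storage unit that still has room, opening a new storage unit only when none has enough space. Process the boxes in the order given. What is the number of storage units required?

8

B1 (6 ft³) → storage unit 1 (remaining 69 ft³)
B2 (59 ft³) → storage unit 1 (remaining 10 ft³)
B3 (30 ft³) → storage unit 2 (remaining 45 ft³)
B4 (22 ft³) → storage unit 2 (remaining 23 ft³)
B5 (6 ft³) → storage unit 1 (remaining 4 ft³)
B6 (45 ft³) → storage unit 3 (remaining 30 ft³)
B7 (73 ft³) → storage unit 4 (remaining 2 ft³)
B8 (18 ft³) → storage unit 2 (remaining 5 ft³)
B9 (59 ft³) → storage unit 5 (remaining 16 ft³)
B10 (32 ft³) → storage unit 6 (remaining 43 ft³)
B11 (21 ft³) → storage unit 3 (remaining 9 ft³)
B12 (41 ft³) → storage unit 6 (remaining 2 ft³)
B13 (35 ft³) → storage unit 7 (remaining 40 ft³)
B14 (61 ft³) → storage unit 8 (remaining 14 ft³)
B15 (27 ft³) → storage unit 7 (remaining 13 ft³)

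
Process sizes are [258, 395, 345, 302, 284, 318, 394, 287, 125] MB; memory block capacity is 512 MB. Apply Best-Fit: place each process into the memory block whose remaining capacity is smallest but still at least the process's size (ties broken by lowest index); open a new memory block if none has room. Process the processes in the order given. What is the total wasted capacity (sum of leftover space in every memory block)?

Put 258 MB in memory block 1; 254 MB remain.
Put 395 MB in memory block 2; 117 MB remain.
Put 345 MB in memory block 3; 167 MB remain.
Put 302 MB in memory block 4; 210 MB remain.
Put 284 MB in memory block 5; 228 MB remain.
Put 318 MB in memory block 6; 194 MB remain.
Put 394 MB in memory block 7; 118 MB remain.
Put 287 MB in memory block 8; 225 MB remain.
Put 125 MB in memory block 3; 42 MB remain.
8 memory blocks × 512 MB = 4096 MB; used 2708 MB; unused 1388 MB.

1388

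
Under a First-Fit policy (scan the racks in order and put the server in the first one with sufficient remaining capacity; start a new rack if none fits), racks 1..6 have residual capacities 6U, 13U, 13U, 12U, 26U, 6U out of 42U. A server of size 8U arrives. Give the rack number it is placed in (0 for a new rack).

Racks with room: rack 2 (13U), rack 3 (13U), rack 4 (12U), rack 5 (26U).
The first with room is rack 2.

2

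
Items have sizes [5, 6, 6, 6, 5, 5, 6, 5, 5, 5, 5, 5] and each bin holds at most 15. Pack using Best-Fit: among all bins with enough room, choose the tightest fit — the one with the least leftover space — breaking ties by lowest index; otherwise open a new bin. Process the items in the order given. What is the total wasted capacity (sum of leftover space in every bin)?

Put 5 in bin 1; 10 remain.
Put 6 in bin 1; 4 remain.
Put 6 in bin 2; 9 remain.
Put 6 in bin 2; 3 remain.
Put 5 in bin 3; 10 remain.
Put 5 in bin 3; 5 remain.
Put 6 in bin 4; 9 remain.
Put 5 in bin 3; 0 remain.
Put 5 in bin 4; 4 remain.
Put 5 in bin 5; 10 remain.
Put 5 in bin 5; 5 remain.
Put 5 in bin 5; 0 remain.
5 bins × 15 = 75; used 64; unused 11.

11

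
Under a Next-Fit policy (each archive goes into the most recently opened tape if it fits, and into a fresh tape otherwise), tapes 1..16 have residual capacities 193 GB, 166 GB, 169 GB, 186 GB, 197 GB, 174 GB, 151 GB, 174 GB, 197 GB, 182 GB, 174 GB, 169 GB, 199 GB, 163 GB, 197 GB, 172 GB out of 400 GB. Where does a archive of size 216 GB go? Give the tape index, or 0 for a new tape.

0

Next-Fit only looks at tape 16, which has 172 GB free.
216 GB does not fit, so a new tape is opened.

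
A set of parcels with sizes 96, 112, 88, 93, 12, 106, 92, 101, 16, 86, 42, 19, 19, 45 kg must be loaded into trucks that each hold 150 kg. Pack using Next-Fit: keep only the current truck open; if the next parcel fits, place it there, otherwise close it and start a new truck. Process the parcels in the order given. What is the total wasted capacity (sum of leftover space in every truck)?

96 kg → truck 1 (remaining 54 kg)
112 kg → truck 2 (remaining 38 kg)
88 kg → truck 3 (remaining 62 kg)
93 kg → truck 4 (remaining 57 kg)
12 kg → truck 4 (remaining 45 kg)
106 kg → truck 5 (remaining 44 kg)
92 kg → truck 6 (remaining 58 kg)
101 kg → truck 7 (remaining 49 kg)
16 kg → truck 7 (remaining 33 kg)
86 kg → truck 8 (remaining 64 kg)
42 kg → truck 8 (remaining 22 kg)
19 kg → truck 8 (remaining 3 kg)
19 kg → truck 9 (remaining 131 kg)
45 kg → truck 9 (remaining 86 kg)
9 trucks × 150 kg = 1350 kg; used 927 kg; unused 423 kg.

423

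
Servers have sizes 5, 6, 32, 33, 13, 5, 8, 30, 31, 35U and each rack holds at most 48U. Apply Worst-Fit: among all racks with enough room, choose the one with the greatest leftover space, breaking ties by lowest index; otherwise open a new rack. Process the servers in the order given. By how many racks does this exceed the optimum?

Worst-Fit: [5,6,32,5] [33,13] [8,30] [31] [35] → 5 racks.
Total size 198U; any packing needs at least ⌈198/48⌉ = 5 racks.
So 5 is already optimal.

0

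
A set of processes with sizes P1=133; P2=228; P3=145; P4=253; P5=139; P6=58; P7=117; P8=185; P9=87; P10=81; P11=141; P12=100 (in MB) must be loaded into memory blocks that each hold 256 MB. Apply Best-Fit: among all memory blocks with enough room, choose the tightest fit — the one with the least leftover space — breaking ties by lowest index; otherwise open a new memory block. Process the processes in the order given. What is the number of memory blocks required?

8

Put P1 (133 MB) in memory block 1; 123 MB remain.
Put P2 (228 MB) in memory block 2; 28 MB remain.
Put P3 (145 MB) in memory block 3; 111 MB remain.
Put P4 (253 MB) in memory block 4; 3 MB remain.
Put P5 (139 MB) in memory block 5; 117 MB remain.
Put P6 (58 MB) in memory block 3; 53 MB remain.
Put P7 (117 MB) in memory block 5; 0 MB remain.
Put P8 (185 MB) in memory block 6; 71 MB remain.
Put P9 (87 MB) in memory block 1; 36 MB remain.
Put P10 (81 MB) in memory block 7; 175 MB remain.
Put P11 (141 MB) in memory block 7; 34 MB remain.
Put P12 (100 MB) in memory block 8; 156 MB remain.
Final memory blocks: [133,87] [228] [145,58] [253] [139,117] [185] [81,141] [100].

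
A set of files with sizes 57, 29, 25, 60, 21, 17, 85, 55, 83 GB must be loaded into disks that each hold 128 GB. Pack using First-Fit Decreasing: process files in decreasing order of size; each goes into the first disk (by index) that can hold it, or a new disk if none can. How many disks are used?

Sorted descending: 85, 83, 60, 57, 55, 29, 25, 21, 17.
Put 85 GB in disk 1; 43 GB remain.
Put 83 GB in disk 2; 45 GB remain.
Put 60 GB in disk 3; 68 GB remain.
Put 57 GB in disk 3; 11 GB remain.
Put 55 GB in disk 4; 73 GB remain.
Put 29 GB in disk 1; 14 GB remain.
Put 25 GB in disk 2; 20 GB remain.
Put 21 GB in disk 4; 52 GB remain.
Put 17 GB in disk 2; 3 GB remain.
Final disks: [85,29] [83,25,17] [60,57] [55,21].

4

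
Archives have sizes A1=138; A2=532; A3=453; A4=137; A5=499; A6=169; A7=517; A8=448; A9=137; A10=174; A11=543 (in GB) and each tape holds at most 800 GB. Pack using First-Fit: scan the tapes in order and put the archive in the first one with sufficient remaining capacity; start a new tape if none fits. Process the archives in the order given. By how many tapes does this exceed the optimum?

0

First-Fit: [138,532] [453,137,169] [499,137] [517,174] [448] [543] → 6 tapes.
6 archives exceed 400 GB (half the capacity), and no two of those can share a tape, so at least 6 tapes are needed.
So 6 is already optimal.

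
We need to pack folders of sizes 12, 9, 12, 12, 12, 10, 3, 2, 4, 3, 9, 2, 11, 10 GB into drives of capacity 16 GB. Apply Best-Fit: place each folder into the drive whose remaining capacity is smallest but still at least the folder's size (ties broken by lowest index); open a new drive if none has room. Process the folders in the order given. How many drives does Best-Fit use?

9

drive 1: place 12 GB, 4 GB left
drive 2: place 9 GB, 7 GB left
drive 3: place 12 GB, 4 GB left
drive 4: place 12 GB, 4 GB left
drive 5: place 12 GB, 4 GB left
drive 6: place 10 GB, 6 GB left
drive 1: place 3 GB, 1 GB left
drive 3: place 2 GB, 2 GB left
drive 4: place 4 GB, 0 GB left
drive 5: place 3 GB, 1 GB left
drive 7: place 9 GB, 7 GB left
drive 3: place 2 GB, 0 GB left
drive 8: place 11 GB, 5 GB left
drive 9: place 10 GB, 6 GB left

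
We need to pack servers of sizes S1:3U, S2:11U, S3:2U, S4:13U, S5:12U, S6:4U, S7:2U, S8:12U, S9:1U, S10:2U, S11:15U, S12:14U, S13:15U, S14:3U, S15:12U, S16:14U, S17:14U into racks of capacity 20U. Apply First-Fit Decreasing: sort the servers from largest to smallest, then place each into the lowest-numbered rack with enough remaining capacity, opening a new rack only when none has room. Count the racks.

Sorted descending: 15, 15, 14, 14, 14, 13, 12, 12, 12, 11, 4, 3, 3, 2, 2, 2, 1.
15U → rack 1 (remaining 5U)
15U → rack 2 (remaining 5U)
14U → rack 3 (remaining 6U)
14U → rack 4 (remaining 6U)
14U → rack 5 (remaining 6U)
13U → rack 6 (remaining 7U)
12U → rack 7 (remaining 8U)
12U → rack 8 (remaining 8U)
12U → rack 9 (remaining 8U)
11U → rack 10 (remaining 9U)
4U → rack 1 (remaining 1U)
3U → rack 2 (remaining 2U)
3U → rack 3 (remaining 3U)
2U → rack 2 (remaining 0U)
2U → rack 3 (remaining 1U)
2U → rack 4 (remaining 4U)
1U → rack 1 (remaining 0U)
Final racks: [15,4,1] [15,3,2] [14,3,2] [14,2] [14] [13] [12] [12] [12] [11].

10 racks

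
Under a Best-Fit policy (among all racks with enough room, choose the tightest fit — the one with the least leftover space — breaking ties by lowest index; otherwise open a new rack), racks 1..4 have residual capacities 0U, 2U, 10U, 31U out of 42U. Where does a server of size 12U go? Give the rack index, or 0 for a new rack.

Racks with room: rack 4 (31U).
Tightest fit is rack 4 with 31U free.

4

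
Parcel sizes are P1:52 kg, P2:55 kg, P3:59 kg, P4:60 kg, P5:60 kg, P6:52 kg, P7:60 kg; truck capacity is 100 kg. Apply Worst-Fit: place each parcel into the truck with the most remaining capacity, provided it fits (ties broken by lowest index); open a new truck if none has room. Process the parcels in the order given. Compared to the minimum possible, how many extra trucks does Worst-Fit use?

Worst-Fit: [52] [55] [59] [60] [60] [52] [60] → 7 trucks.
7 parcels exceed 50 kg (half the capacity), and no two of those can share a truck, so at least 7 trucks are needed.
So 7 is already optimal.

0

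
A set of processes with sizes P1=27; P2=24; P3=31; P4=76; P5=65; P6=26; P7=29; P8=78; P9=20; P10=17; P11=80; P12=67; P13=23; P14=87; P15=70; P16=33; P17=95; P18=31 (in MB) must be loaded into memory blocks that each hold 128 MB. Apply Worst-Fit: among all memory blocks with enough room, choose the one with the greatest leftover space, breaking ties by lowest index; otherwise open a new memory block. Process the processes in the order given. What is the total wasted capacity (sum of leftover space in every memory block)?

memory block 1: place P1 (27 MB), 101 MB left
memory block 1: place P2 (24 MB), 77 MB left
memory block 1: place P3 (31 MB), 46 MB left
memory block 2: place P4 (76 MB), 52 MB left
memory block 3: place P5 (65 MB), 63 MB left
memory block 3: place P6 (26 MB), 37 MB left
memory block 2: place P7 (29 MB), 23 MB left
memory block 4: place P8 (78 MB), 50 MB left
memory block 4: place P9 (20 MB), 30 MB left
memory block 1: place P10 (17 MB), 29 MB left
memory block 5: place P11 (80 MB), 48 MB left
memory block 6: place P12 (67 MB), 61 MB left
memory block 6: place P13 (23 MB), 38 MB left
memory block 7: place P14 (87 MB), 41 MB left
memory block 8: place P15 (70 MB), 58 MB left
memory block 8: place P16 (33 MB), 25 MB left
memory block 9: place P17 (95 MB), 33 MB left
memory block 5: place P18 (31 MB), 17 MB left
9 memory blocks × 128 MB = 1152 MB; used 879 MB; unused 273 MB.

273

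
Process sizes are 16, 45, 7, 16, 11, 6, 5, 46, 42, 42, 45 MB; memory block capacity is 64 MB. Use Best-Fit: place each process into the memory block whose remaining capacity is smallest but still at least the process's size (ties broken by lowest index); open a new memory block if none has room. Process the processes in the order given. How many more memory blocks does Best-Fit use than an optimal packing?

1

Best-Fit: [16,45] [7,16,11,6,5] [46] [42] [42] [45] → 6 memory blocks.
Total size 281 MB; any packing needs at least ⌈281/64⌉ = 5 memory blocks.
An optimal packing achieves that bound: [46,16] [45,16] [45,11,7] [42,6,5] [42] → 5 memory blocks.
Excess: 6 − 5 = 1.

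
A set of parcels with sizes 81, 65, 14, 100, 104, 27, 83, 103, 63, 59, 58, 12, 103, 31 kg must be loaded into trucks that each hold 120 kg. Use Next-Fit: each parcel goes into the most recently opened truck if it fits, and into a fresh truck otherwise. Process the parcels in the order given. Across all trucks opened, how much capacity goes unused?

Put 81 kg in truck 1; 39 kg remain.
Put 65 kg in truck 2; 55 kg remain.
Put 14 kg in truck 2; 41 kg remain.
Put 100 kg in truck 3; 20 kg remain.
Put 104 kg in truck 4; 16 kg remain.
Put 27 kg in truck 5; 93 kg remain.
Put 83 kg in truck 5; 10 kg remain.
Put 103 kg in truck 6; 17 kg remain.
Put 63 kg in truck 7; 57 kg remain.
Put 59 kg in truck 8; 61 kg remain.
Put 58 kg in truck 8; 3 kg remain.
Put 12 kg in truck 9; 108 kg remain.
Put 103 kg in truck 9; 5 kg remain.
Put 31 kg in truck 10; 89 kg remain.
10 trucks × 120 kg = 1200 kg; used 903 kg; unused 297 kg.

297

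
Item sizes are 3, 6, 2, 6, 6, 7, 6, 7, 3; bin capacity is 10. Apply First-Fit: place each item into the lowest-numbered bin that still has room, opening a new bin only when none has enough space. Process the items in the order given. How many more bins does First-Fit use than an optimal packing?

First-Fit: [3,6] [2,6] [6,3] [7] [6] [7] → 6 bins.
6 items exceed 5 (half the capacity), and no two of those can share a bin, so at least 6 bins are needed.
So 6 is already optimal.

0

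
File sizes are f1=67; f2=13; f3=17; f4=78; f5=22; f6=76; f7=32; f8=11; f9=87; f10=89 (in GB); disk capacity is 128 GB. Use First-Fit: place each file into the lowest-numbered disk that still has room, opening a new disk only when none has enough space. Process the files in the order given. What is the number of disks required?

5

disk 1: place f1 (67 GB), 61 GB left
disk 1: place f2 (13 GB), 48 GB left
disk 1: place f3 (17 GB), 31 GB left
disk 2: place f4 (78 GB), 50 GB left
disk 1: place f5 (22 GB), 9 GB left
disk 3: place f6 (76 GB), 52 GB left
disk 2: place f7 (32 GB), 18 GB left
disk 2: place f8 (11 GB), 7 GB left
disk 4: place f9 (87 GB), 41 GB left
disk 5: place f10 (89 GB), 39 GB left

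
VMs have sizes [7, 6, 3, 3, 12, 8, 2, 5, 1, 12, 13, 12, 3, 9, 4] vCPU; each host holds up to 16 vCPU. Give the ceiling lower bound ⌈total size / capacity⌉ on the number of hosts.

Total size = 7 + 6 + 3 + 3 + 12 + 8 + 2 + 5 + 1 + 12 + 13 + 12 + 3 + 9 + 4 = 100 vCPU.
⌈100 / 16⌉ = 7.

7 hosts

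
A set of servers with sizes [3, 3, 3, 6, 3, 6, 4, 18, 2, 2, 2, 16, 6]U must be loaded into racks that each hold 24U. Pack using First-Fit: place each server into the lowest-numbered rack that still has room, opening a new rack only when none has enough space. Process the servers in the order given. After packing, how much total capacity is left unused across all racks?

3U → rack 1 (remaining 21U)
3U → rack 1 (remaining 18U)
3U → rack 1 (remaining 15U)
6U → rack 1 (remaining 9U)
3U → rack 1 (remaining 6U)
6U → rack 1 (remaining 0U)
4U → rack 2 (remaining 20U)
18U → rack 2 (remaining 2U)
2U → rack 2 (remaining 0U)
2U → rack 3 (remaining 22U)
2U → rack 3 (remaining 20U)
16U → rack 3 (remaining 4U)
6U → rack 4 (remaining 18U)
4 racks × 24U = 96U; used 74U; unused 22U.

22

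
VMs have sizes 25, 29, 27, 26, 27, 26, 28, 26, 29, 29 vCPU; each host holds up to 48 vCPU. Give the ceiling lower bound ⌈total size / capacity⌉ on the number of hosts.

6

Total size = 25 + 29 + 27 + 26 + 27 + 26 + 28 + 26 + 29 + 29 = 272 vCPU.
⌈272 / 48⌉ = 6.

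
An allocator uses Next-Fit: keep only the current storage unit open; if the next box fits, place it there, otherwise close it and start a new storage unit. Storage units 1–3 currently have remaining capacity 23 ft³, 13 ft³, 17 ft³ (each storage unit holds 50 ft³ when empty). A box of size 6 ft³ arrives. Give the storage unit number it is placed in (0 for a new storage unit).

3

Next-Fit only looks at storage unit 3, which has 17 ft³ free.
6 ft³ fits there.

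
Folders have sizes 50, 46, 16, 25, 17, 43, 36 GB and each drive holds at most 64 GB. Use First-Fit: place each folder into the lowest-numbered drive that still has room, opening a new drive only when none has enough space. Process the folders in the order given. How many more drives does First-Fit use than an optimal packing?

1

First-Fit: [50] [46,16] [25,17] [43] [36] → 5 drives.
Total size 233 GB; any packing needs at least ⌈233/64⌉ = 4 drives.
An optimal packing achieves that bound: [50] [46,17] [43,16] [36,25] → 4 drives.
Excess: 5 − 4 = 1.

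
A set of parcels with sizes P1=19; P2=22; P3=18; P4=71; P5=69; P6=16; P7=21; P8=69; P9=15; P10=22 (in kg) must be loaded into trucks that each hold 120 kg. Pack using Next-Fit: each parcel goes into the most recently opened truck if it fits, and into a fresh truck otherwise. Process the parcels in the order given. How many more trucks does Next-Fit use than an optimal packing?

1

Next-Fit: [19,22,18] [71] [69,16,21] [69,15,22] → 4 trucks.
Total size 342 kg; any packing needs at least ⌈342/120⌉ = 3 trucks.
An optimal packing achieves that bound: [71,22,22] [69,21,19] [69,18,16,15] → 3 trucks.
Excess: 4 − 3 = 1.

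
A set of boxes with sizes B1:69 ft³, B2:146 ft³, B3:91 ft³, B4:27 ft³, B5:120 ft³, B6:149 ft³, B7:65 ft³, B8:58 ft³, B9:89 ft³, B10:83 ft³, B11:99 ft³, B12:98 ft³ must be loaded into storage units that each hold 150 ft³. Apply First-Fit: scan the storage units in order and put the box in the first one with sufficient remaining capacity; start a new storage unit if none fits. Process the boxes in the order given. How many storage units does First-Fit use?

B1 (69 ft³) → storage unit 1 (remaining 81 ft³)
B2 (146 ft³) → storage unit 2 (remaining 4 ft³)
B3 (91 ft³) → storage unit 3 (remaining 59 ft³)
B4 (27 ft³) → storage unit 1 (remaining 54 ft³)
B5 (120 ft³) → storage unit 4 (remaining 30 ft³)
B6 (149 ft³) → storage unit 5 (remaining 1 ft³)
B7 (65 ft³) → storage unit 6 (remaining 85 ft³)
B8 (58 ft³) → storage unit 3 (remaining 1 ft³)
B9 (89 ft³) → storage unit 7 (remaining 61 ft³)
B10 (83 ft³) → storage unit 6 (remaining 2 ft³)
B11 (99 ft³) → storage unit 8 (remaining 51 ft³)
B12 (98 ft³) → storage unit 9 (remaining 52 ft³)

9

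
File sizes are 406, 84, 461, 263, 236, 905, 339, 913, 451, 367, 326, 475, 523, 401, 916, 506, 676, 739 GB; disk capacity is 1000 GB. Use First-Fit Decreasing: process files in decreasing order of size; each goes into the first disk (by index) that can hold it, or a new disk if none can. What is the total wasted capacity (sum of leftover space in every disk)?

Sorted descending: 916, 913, 905, 739, 676, 523, 506, 475, 461, 451, 406, 401, 367, 339, 326, 263, 236, 84.
disk 1: place 916 GB, 84 GB left
disk 2: place 913 GB, 87 GB left
disk 3: place 905 GB, 95 GB left
disk 4: place 739 GB, 261 GB left
disk 5: place 676 GB, 324 GB left
disk 6: place 523 GB, 477 GB left
disk 7: place 506 GB, 494 GB left
disk 6: place 475 GB, 2 GB left
disk 7: place 461 GB, 33 GB left
disk 8: place 451 GB, 549 GB left
disk 8: place 406 GB, 143 GB left
disk 9: place 401 GB, 599 GB left
disk 9: place 367 GB, 232 GB left
disk 10: place 339 GB, 661 GB left
disk 10: place 326 GB, 335 GB left
disk 5: place 263 GB, 61 GB left
disk 4: place 236 GB, 25 GB left
disk 1: place 84 GB, 0 GB left
10 disks × 1000 GB = 10000 GB; used 8987 GB; unused 1013 GB.

1013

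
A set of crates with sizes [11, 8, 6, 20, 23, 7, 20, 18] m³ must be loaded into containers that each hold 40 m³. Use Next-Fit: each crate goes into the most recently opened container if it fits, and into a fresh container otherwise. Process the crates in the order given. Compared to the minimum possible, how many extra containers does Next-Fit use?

Next-Fit: [11,8,6] [20] [23,7] [20,18] → 4 containers.
Total size 113 m³; any packing needs at least ⌈113/40⌉ = 3 containers.
An optimal packing achieves that bound: [23,11,6] [20,20] [18,8,7] → 3 containers.
Excess: 4 − 3 = 1.

1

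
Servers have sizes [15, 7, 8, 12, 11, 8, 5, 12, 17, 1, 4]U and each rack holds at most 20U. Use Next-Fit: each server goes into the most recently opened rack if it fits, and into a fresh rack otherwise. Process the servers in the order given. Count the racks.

7

rack 1: place 15U, 5U left
rack 2: place 7U, 13U left
rack 2: place 8U, 5U left
rack 3: place 12U, 8U left
rack 4: place 11U, 9U left
rack 4: place 8U, 1U left
rack 5: place 5U, 15U left
rack 5: place 12U, 3U left
rack 6: place 17U, 3U left
rack 6: place 1U, 2U left
rack 7: place 4U, 16U left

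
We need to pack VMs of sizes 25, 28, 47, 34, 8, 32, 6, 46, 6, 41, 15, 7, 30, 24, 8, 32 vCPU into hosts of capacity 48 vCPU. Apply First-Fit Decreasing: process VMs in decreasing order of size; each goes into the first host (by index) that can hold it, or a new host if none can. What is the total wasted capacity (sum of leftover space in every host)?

91

Sorted descending: 47, 46, 41, 34, 32, 32, 30, 28, 25, 24, 15, 8, 8, 7, 6, 6.
host 1: place 47 vCPU, 1 vCPU left
host 2: place 46 vCPU, 2 vCPU left
host 3: place 41 vCPU, 7 vCPU left
host 4: place 34 vCPU, 14 vCPU left
host 5: place 32 vCPU, 16 vCPU left
host 6: place 32 vCPU, 16 vCPU left
host 7: place 30 vCPU, 18 vCPU left
host 8: place 28 vCPU, 20 vCPU left
host 9: place 25 vCPU, 23 vCPU left
host 10: place 24 vCPU, 24 vCPU left
host 5: place 15 vCPU, 1 vCPU left
host 4: place 8 vCPU, 6 vCPU left
host 6: place 8 vCPU, 8 vCPU left
host 3: place 7 vCPU, 0 vCPU left
host 4: place 6 vCPU, 0 vCPU left
host 6: place 6 vCPU, 2 vCPU left
10 hosts × 48 vCPU = 480 vCPU; used 389 vCPU; unused 91 vCPU.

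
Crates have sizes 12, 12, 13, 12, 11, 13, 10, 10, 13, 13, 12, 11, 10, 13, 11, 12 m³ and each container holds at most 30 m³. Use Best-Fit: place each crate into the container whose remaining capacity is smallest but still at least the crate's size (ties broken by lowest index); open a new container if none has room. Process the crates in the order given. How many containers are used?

container 1: place 12 m³, 18 m³ left
container 1: place 12 m³, 6 m³ left
container 2: place 13 m³, 17 m³ left
container 2: place 12 m³, 5 m³ left
container 3: place 11 m³, 19 m³ left
container 3: place 13 m³, 6 m³ left
container 4: place 10 m³, 20 m³ left
container 4: place 10 m³, 10 m³ left
container 5: place 13 m³, 17 m³ left
container 5: place 13 m³, 4 m³ left
container 6: place 12 m³, 18 m³ left
container 6: place 11 m³, 7 m³ left
container 4: place 10 m³, 0 m³ left
container 7: place 13 m³, 17 m³ left
container 7: place 11 m³, 6 m³ left
container 8: place 12 m³, 18 m³ left

8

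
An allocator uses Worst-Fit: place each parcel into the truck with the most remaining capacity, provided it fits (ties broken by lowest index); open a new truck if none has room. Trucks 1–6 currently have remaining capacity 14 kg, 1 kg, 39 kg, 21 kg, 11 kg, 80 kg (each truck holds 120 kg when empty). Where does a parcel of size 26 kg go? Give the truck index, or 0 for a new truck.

6

Trucks with room: truck 3 (39 kg), truck 6 (80 kg).
Most room is truck 6 with 80 kg free.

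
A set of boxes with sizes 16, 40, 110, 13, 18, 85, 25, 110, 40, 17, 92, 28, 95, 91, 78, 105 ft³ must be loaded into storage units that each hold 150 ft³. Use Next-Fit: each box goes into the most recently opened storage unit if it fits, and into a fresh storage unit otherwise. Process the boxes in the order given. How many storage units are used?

storage unit 1: place 16 ft³, 134 ft³ left
storage unit 1: place 40 ft³, 94 ft³ left
storage unit 2: place 110 ft³, 40 ft³ left
storage unit 2: place 13 ft³, 27 ft³ left
storage unit 2: place 18 ft³, 9 ft³ left
storage unit 3: place 85 ft³, 65 ft³ left
storage unit 3: place 25 ft³, 40 ft³ left
storage unit 4: place 110 ft³, 40 ft³ left
storage unit 4: place 40 ft³, 0 ft³ left
storage unit 5: place 17 ft³, 133 ft³ left
storage unit 5: place 92 ft³, 41 ft³ left
storage unit 5: place 28 ft³, 13 ft³ left
storage unit 6: place 95 ft³, 55 ft³ left
storage unit 7: place 91 ft³, 59 ft³ left
storage unit 8: place 78 ft³, 72 ft³ left
storage unit 9: place 105 ft³, 45 ft³ left

9 storage units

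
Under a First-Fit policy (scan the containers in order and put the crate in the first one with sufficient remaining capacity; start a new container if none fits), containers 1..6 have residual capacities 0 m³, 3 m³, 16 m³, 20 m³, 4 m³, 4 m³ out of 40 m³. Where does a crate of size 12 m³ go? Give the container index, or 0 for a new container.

3

Containers with room: container 3 (16 m³), container 4 (20 m³).
The first with room is container 3.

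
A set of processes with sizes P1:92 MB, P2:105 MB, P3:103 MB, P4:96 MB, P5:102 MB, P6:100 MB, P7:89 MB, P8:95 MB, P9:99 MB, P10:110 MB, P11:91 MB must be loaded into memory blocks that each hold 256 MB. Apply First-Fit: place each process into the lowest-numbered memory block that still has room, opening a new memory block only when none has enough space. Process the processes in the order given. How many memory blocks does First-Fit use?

P1 (92 MB) → memory block 1 (remaining 164 MB)
P2 (105 MB) → memory block 1 (remaining 59 MB)
P3 (103 MB) → memory block 2 (remaining 153 MB)
P4 (96 MB) → memory block 2 (remaining 57 MB)
P5 (102 MB) → memory block 3 (remaining 154 MB)
P6 (100 MB) → memory block 3 (remaining 54 MB)
P7 (89 MB) → memory block 4 (remaining 167 MB)
P8 (95 MB) → memory block 4 (remaining 72 MB)
P9 (99 MB) → memory block 5 (remaining 157 MB)
P10 (110 MB) → memory block 5 (remaining 47 MB)
P11 (91 MB) → memory block 6 (remaining 165 MB)
Final memory blocks: [92,105] [103,96] [102,100] [89,95] [99,110] [91].

6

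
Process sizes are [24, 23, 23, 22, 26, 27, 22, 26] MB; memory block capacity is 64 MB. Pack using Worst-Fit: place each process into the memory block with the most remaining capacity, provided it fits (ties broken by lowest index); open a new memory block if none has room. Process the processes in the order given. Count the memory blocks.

4 memory blocks

24 MB → memory block 1 (remaining 40 MB)
23 MB → memory block 1 (remaining 17 MB)
23 MB → memory block 2 (remaining 41 MB)
22 MB → memory block 2 (remaining 19 MB)
26 MB → memory block 3 (remaining 38 MB)
27 MB → memory block 3 (remaining 11 MB)
22 MB → memory block 4 (remaining 42 MB)
26 MB → memory block 4 (remaining 16 MB)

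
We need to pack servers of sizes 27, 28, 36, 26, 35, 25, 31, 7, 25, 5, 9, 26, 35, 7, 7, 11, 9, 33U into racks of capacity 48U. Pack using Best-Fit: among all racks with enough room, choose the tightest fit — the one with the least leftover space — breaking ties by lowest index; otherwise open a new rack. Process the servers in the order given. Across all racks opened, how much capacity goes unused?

27U → rack 1 (remaining 21U)
28U → rack 2 (remaining 20U)
36U → rack 3 (remaining 12U)
26U → rack 4 (remaining 22U)
35U → rack 5 (remaining 13U)
25U → rack 6 (remaining 23U)
31U → rack 7 (remaining 17U)
7U → rack 3 (remaining 5U)
25U → rack 8 (remaining 23U)
5U → rack 3 (remaining 0U)
9U → rack 5 (remaining 4U)
26U → rack 9 (remaining 22U)
35U → rack 10 (remaining 13U)
7U → rack 10 (remaining 6U)
7U → rack 7 (remaining 10U)
11U → rack 2 (remaining 9U)
9U → rack 2 (remaining 0U)
33U → rack 11 (remaining 15U)
11 racks × 48U = 528U; used 382U; unused 146U.

146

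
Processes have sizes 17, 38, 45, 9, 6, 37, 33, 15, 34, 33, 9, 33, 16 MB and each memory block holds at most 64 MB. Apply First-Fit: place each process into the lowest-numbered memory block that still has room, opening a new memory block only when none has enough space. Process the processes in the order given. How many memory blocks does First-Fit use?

17 MB → memory block 1 (remaining 47 MB)
38 MB → memory block 1 (remaining 9 MB)
45 MB → memory block 2 (remaining 19 MB)
9 MB → memory block 1 (remaining 0 MB)
6 MB → memory block 2 (remaining 13 MB)
37 MB → memory block 3 (remaining 27 MB)
33 MB → memory block 4 (remaining 31 MB)
15 MB → memory block 3 (remaining 12 MB)
34 MB → memory block 5 (remaining 30 MB)
33 MB → memory block 6 (remaining 31 MB)
9 MB → memory block 2 (remaining 4 MB)
33 MB → memory block 7 (remaining 31 MB)
16 MB → memory block 4 (remaining 15 MB)
Final memory blocks: [17,38,9] [45,6,9] [37,15] [33,16] [34] [33] [33].

7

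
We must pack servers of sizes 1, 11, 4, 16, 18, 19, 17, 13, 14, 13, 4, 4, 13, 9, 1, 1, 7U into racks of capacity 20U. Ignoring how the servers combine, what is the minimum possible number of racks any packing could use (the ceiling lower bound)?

9 racks

Total size = 1 + 11 + 4 + 16 + 18 + 19 + 17 + 13 + 14 + 13 + 4 + 4 + 13 + 9 + 1 + 1 + 7 = 165U.
⌈165 / 20⌉ = 9.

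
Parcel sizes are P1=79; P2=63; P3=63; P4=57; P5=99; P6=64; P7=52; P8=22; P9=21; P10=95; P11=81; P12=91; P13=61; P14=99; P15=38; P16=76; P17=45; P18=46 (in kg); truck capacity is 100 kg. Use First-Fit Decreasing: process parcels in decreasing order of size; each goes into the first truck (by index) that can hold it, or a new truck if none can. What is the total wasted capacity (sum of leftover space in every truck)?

Sorted descending: 99, 99, 95, 91, 81, 79, 76, 64, 63, 63, 61, 57, 52, 46, 45, 38, 22, 21.
truck 1: place 99 kg, 1 kg left
truck 2: place 99 kg, 1 kg left
truck 3: place 95 kg, 5 kg left
truck 4: place 91 kg, 9 kg left
truck 5: place 81 kg, 19 kg left
truck 6: place 79 kg, 21 kg left
truck 7: place 76 kg, 24 kg left
truck 8: place 64 kg, 36 kg left
truck 9: place 63 kg, 37 kg left
truck 10: place 63 kg, 37 kg left
truck 11: place 61 kg, 39 kg left
truck 12: place 57 kg, 43 kg left
truck 13: place 52 kg, 48 kg left
truck 13: place 46 kg, 2 kg left
truck 14: place 45 kg, 55 kg left
truck 11: place 38 kg, 1 kg left
truck 7: place 22 kg, 2 kg left
truck 6: place 21 kg, 0 kg left
14 trucks × 100 kg = 1400 kg; used 1152 kg; unused 248 kg.

248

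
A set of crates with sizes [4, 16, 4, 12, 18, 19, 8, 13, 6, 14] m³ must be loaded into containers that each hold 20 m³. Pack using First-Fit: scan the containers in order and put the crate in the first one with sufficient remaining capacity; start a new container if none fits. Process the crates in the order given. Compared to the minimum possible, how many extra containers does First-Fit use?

First-Fit: [4,16] [4,12] [18] [19] [8,6] [13] [14] → 7 containers.
Total size 114 m³; any packing needs at least ⌈114/20⌉ = 6 containers.
An optimal packing achieves that bound: [19] [18] [16,4] [14,6] [13,4] [12,8] → 6 containers.
Excess: 7 − 6 = 1.

1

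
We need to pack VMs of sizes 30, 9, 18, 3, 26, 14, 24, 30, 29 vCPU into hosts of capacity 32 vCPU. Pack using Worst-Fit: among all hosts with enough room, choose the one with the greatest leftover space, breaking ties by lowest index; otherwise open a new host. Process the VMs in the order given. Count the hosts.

Put 30 vCPU in host 1; 2 vCPU remain.
Put 9 vCPU in host 2; 23 vCPU remain.
Put 18 vCPU in host 2; 5 vCPU remain.
Put 3 vCPU in host 2; 2 vCPU remain.
Put 26 vCPU in host 3; 6 vCPU remain.
Put 14 vCPU in host 4; 18 vCPU remain.
Put 24 vCPU in host 5; 8 vCPU remain.
Put 30 vCPU in host 6; 2 vCPU remain.
Put 29 vCPU in host 7; 3 vCPU remain.
Final hosts: [30] [9,18,3] [26] [14] [24] [30] [29].

7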